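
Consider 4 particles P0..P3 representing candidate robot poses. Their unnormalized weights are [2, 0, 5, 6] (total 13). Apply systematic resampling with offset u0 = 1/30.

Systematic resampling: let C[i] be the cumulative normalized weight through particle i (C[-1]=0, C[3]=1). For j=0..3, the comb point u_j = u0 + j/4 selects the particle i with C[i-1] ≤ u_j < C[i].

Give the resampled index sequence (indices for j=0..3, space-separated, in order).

C = [2/13, 2/13, 7/13, 1]
j=0: u_0=1/30 ∈ [0, 2/13) → index 0
j=1: u_1=17/60 ∈ [2/13, 7/13) → index 2
j=2: u_2=8/15 ∈ [2/13, 7/13) → index 2
j=3: u_3=47/60 ∈ [7/13, 1) → index 3

0 2 2 3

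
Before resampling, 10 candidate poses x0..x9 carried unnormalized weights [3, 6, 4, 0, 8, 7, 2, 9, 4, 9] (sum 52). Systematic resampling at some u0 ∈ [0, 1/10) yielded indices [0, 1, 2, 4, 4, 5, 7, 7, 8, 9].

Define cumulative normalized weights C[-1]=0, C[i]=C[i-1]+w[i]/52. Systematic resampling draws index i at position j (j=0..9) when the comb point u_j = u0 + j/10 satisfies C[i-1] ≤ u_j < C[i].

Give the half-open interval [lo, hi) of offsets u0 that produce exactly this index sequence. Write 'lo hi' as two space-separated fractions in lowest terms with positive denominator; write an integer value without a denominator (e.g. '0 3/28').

0 1/260

C = [3/52, 9/52, 1/4, 1/4, 21/52, 7/13, 15/26, 3/4, 43/52, 1]
j=0 picked index 0: u0 ∈ [0, 3/52)
j=1 picked index 1: u0 ∈ [-11/260, 19/260)
j=2 picked index 2: u0 ∈ [-7/260, 1/20)
j=3 picked index 4: u0 ∈ [-1/20, 27/260)
j=4 picked index 4: u0 ∈ [-3/20, 1/260)
j=5 picked index 5: u0 ∈ [-5/52, 1/26)
j=6 picked index 7: u0 ∈ [-3/130, 3/20)
j=7 picked index 7: u0 ∈ [-8/65, 1/20)
j=8 picked index 8: u0 ∈ [-1/20, 7/260)
j=9 picked index 9: u0 ∈ [-19/260, 1/10)
intersection: [0, 1/260)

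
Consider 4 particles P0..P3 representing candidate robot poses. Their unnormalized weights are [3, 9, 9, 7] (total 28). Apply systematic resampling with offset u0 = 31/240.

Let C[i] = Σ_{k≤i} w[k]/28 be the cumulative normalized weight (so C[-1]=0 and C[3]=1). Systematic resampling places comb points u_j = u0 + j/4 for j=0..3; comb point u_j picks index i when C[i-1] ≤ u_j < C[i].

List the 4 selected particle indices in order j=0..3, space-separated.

C = [3/28, 3/7, 3/4, 1]
j=0: u_0=31/240 ∈ [3/28, 3/7) → index 1
j=1: u_1=91/240 ∈ [3/28, 3/7) → index 1
j=2: u_2=151/240 ∈ [3/7, 3/4) → index 2
j=3: u_3=211/240 ∈ [3/4, 1) → index 3

1 1 2 3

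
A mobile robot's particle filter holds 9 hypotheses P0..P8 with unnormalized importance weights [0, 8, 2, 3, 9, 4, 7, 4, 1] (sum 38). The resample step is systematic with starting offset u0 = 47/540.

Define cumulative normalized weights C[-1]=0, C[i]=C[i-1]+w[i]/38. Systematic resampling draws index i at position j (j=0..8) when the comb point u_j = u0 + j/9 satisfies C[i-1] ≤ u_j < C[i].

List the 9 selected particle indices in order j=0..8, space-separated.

C = [0, 4/19, 5/19, 13/38, 11/19, 13/19, 33/38, 37/38, 1]
j=0: u_0=47/540 ∈ [0, 4/19) → index 1
j=1: u_1=107/540 ∈ [0, 4/19) → index 1
j=2: u_2=167/540 ∈ [5/19, 13/38) → index 3
j=3: u_3=227/540 ∈ [13/38, 11/19) → index 4
j=4: u_4=287/540 ∈ [13/38, 11/19) → index 4
j=5: u_5=347/540 ∈ [11/19, 13/19) → index 5
j=6: u_6=407/540 ∈ [13/19, 33/38) → index 6
j=7: u_7=467/540 ∈ [13/19, 33/38) → index 6
j=8: u_8=527/540 ∈ [37/38, 1) → index 8

1 1 3 4 4 5 6 6 8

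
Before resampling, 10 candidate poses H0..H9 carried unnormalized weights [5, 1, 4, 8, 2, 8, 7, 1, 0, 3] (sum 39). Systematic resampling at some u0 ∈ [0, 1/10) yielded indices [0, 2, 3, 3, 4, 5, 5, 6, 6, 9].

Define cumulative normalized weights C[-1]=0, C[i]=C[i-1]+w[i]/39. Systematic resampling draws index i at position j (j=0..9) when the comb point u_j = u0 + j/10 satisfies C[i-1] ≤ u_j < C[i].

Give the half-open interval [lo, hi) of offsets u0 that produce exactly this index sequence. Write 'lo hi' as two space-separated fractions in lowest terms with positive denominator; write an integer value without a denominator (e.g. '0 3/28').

C = [5/39, 2/13, 10/39, 6/13, 20/39, 28/39, 35/39, 12/13, 12/13, 1]
j=0 picked index 0: u0 ∈ [0, 5/39)
j=1 picked index 2: u0 ∈ [7/130, 61/390)
j=2 picked index 3: u0 ∈ [11/195, 17/65)
j=3 picked index 3: u0 ∈ [-17/390, 21/130)
j=4 picked index 4: u0 ∈ [4/65, 22/195)
j=5 picked index 5: u0 ∈ [1/78, 17/78)
j=6 picked index 5: u0 ∈ [-17/195, 23/195)
j=7 picked index 6: u0 ∈ [7/390, 77/390)
j=8 picked index 6: u0 ∈ [-16/195, 19/195)
j=9 picked index 9: u0 ∈ [3/130, 1/10)
intersection: [4/65, 19/195)

4/65 19/195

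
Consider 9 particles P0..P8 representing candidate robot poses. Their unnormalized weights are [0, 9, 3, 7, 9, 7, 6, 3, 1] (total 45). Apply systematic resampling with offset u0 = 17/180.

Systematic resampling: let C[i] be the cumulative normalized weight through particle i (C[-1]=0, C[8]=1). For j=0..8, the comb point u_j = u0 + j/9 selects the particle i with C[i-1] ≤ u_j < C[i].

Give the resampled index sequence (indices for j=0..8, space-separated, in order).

1 2 3 4 4 5 5 6 8

C = [0, 1/5, 4/15, 19/45, 28/45, 7/9, 41/45, 44/45, 1]
j=0: u_0=17/180 ∈ [0, 1/5) → index 1
j=1: u_1=37/180 ∈ [1/5, 4/15) → index 2
j=2: u_2=19/60 ∈ [4/15, 19/45) → index 3
j=3: u_3=77/180 ∈ [19/45, 28/45) → index 4
j=4: u_4=97/180 ∈ [19/45, 28/45) → index 4
j=5: u_5=13/20 ∈ [28/45, 7/9) → index 5
j=6: u_6=137/180 ∈ [28/45, 7/9) → index 5
j=7: u_7=157/180 ∈ [7/9, 41/45) → index 6
j=8: u_8=59/60 ∈ [44/45, 1) → index 8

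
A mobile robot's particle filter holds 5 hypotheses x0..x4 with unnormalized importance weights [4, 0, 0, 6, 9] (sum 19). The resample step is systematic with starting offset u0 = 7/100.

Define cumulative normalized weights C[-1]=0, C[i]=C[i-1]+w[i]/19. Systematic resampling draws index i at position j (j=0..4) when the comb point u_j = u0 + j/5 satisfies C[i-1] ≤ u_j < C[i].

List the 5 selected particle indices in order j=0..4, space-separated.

C = [4/19, 4/19, 4/19, 10/19, 1]
j=0: u_0=7/100 ∈ [0, 4/19) → index 0
j=1: u_1=27/100 ∈ [4/19, 10/19) → index 3
j=2: u_2=47/100 ∈ [4/19, 10/19) → index 3
j=3: u_3=67/100 ∈ [10/19, 1) → index 4
j=4: u_4=87/100 ∈ [10/19, 1) → index 4

0 3 3 4 4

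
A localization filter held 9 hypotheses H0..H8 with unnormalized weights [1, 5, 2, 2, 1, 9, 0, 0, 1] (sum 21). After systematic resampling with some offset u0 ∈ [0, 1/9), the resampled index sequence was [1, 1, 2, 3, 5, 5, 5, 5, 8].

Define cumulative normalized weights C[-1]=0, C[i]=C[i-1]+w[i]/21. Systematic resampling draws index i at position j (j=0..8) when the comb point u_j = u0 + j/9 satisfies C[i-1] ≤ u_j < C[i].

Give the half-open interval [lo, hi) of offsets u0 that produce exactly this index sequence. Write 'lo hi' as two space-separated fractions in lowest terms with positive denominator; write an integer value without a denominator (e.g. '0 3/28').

5/63 1/9

C = [1/21, 2/7, 8/21, 10/21, 11/21, 20/21, 20/21, 20/21, 1]
j=0 picked index 1: u0 ∈ [1/21, 2/7)
j=1 picked index 1: u0 ∈ [-4/63, 11/63)
j=2 picked index 2: u0 ∈ [4/63, 10/63)
j=3 picked index 3: u0 ∈ [1/21, 1/7)
j=4 picked index 5: u0 ∈ [5/63, 32/63)
j=5 picked index 5: u0 ∈ [-2/63, 25/63)
j=6 picked index 5: u0 ∈ [-1/7, 2/7)
j=7 picked index 5: u0 ∈ [-16/63, 11/63)
j=8 picked index 8: u0 ∈ [4/63, 1/9)
intersection: [5/63, 1/9)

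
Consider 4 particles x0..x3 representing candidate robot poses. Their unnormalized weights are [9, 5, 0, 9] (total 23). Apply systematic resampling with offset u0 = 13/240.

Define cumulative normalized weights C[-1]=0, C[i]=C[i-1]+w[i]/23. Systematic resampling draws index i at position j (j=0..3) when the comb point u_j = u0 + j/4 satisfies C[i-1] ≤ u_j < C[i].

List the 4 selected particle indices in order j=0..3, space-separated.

0 0 1 3

C = [9/23, 14/23, 14/23, 1]
j=0: u_0=13/240 ∈ [0, 9/23) → index 0
j=1: u_1=73/240 ∈ [0, 9/23) → index 0
j=2: u_2=133/240 ∈ [9/23, 14/23) → index 1
j=3: u_3=193/240 ∈ [14/23, 1) → index 3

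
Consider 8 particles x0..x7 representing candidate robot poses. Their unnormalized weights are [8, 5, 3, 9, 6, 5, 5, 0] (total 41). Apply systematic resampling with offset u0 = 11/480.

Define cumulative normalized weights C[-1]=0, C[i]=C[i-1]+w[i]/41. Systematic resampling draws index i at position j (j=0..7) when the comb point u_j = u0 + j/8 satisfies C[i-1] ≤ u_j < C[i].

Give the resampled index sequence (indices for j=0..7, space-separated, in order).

0 0 1 3 3 4 5 6

C = [8/41, 13/41, 16/41, 25/41, 31/41, 36/41, 1, 1]
j=0: u_0=11/480 ∈ [0, 8/41) → index 0
j=1: u_1=71/480 ∈ [0, 8/41) → index 0
j=2: u_2=131/480 ∈ [8/41, 13/41) → index 1
j=3: u_3=191/480 ∈ [16/41, 25/41) → index 3
j=4: u_4=251/480 ∈ [16/41, 25/41) → index 3
j=5: u_5=311/480 ∈ [25/41, 31/41) → index 4
j=6: u_6=371/480 ∈ [31/41, 36/41) → index 5
j=7: u_7=431/480 ∈ [36/41, 1) → index 6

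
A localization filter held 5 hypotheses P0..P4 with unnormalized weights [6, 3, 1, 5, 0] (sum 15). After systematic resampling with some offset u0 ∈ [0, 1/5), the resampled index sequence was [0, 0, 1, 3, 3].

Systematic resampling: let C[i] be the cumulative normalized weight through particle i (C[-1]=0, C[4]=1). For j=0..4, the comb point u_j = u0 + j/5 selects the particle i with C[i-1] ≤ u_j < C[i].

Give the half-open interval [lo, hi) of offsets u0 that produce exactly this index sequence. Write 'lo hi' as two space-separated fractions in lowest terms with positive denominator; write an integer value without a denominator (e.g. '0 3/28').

C = [2/5, 3/5, 2/3, 1, 1]
j=0 picked index 0: u0 ∈ [0, 2/5)
j=1 picked index 0: u0 ∈ [-1/5, 1/5)
j=2 picked index 1: u0 ∈ [0, 1/5)
j=3 picked index 3: u0 ∈ [1/15, 2/5)
j=4 picked index 3: u0 ∈ [-2/15, 1/5)
intersection: [1/15, 1/5)

1/15 1/5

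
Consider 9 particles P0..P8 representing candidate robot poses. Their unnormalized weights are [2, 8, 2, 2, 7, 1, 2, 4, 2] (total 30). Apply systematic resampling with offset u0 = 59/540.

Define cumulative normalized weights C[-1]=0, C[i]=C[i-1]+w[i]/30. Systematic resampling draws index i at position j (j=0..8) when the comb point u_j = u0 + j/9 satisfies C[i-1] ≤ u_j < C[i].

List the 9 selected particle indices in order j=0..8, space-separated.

C = [1/15, 1/3, 2/5, 7/15, 7/10, 11/15, 4/5, 14/15, 1]
j=0: u_0=59/540 ∈ [1/15, 1/3) → index 1
j=1: u_1=119/540 ∈ [1/15, 1/3) → index 1
j=2: u_2=179/540 ∈ [1/15, 1/3) → index 1
j=3: u_3=239/540 ∈ [2/5, 7/15) → index 3
j=4: u_4=299/540 ∈ [7/15, 7/10) → index 4
j=5: u_5=359/540 ∈ [7/15, 7/10) → index 4
j=6: u_6=419/540 ∈ [11/15, 4/5) → index 6
j=7: u_7=479/540 ∈ [4/5, 14/15) → index 7
j=8: u_8=539/540 ∈ [14/15, 1) → index 8

1 1 1 3 4 4 6 7 8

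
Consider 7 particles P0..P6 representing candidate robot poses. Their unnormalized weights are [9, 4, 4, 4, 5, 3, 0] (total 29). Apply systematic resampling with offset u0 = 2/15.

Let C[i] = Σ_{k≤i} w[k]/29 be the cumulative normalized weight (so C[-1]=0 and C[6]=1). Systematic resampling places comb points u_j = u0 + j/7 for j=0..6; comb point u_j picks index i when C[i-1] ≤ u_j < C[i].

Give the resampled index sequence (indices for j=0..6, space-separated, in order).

C = [9/29, 13/29, 17/29, 21/29, 26/29, 1, 1]
j=0: u_0=2/15 ∈ [0, 9/29) → index 0
j=1: u_1=29/105 ∈ [0, 9/29) → index 0
j=2: u_2=44/105 ∈ [9/29, 13/29) → index 1
j=3: u_3=59/105 ∈ [13/29, 17/29) → index 2
j=4: u_4=74/105 ∈ [17/29, 21/29) → index 3
j=5: u_5=89/105 ∈ [21/29, 26/29) → index 4
j=6: u_6=104/105 ∈ [26/29, 1) → index 5

0 0 1 2 3 4 5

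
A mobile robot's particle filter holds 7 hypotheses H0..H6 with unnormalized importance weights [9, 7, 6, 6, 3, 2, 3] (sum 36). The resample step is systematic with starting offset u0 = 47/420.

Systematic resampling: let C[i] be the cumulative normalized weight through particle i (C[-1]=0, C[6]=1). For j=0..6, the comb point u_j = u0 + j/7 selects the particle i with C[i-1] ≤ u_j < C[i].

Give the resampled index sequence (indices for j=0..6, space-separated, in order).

C = [1/4, 4/9, 11/18, 7/9, 31/36, 11/12, 1]
j=0: u_0=47/420 ∈ [0, 1/4) → index 0
j=1: u_1=107/420 ∈ [1/4, 4/9) → index 1
j=2: u_2=167/420 ∈ [1/4, 4/9) → index 1
j=3: u_3=227/420 ∈ [4/9, 11/18) → index 2
j=4: u_4=41/60 ∈ [11/18, 7/9) → index 3
j=5: u_5=347/420 ∈ [7/9, 31/36) → index 4
j=6: u_6=407/420 ∈ [11/12, 1) → index 6

0 1 1 2 3 4 6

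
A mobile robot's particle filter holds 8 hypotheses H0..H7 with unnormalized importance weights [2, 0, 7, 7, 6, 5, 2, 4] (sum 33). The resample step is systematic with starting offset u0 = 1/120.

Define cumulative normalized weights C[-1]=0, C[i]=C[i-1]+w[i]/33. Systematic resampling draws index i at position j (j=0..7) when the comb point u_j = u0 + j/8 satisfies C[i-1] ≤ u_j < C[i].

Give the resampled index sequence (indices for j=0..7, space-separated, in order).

C = [2/33, 2/33, 3/11, 16/33, 2/3, 9/11, 29/33, 1]
j=0: u_0=1/120 ∈ [0, 2/33) → index 0
j=1: u_1=2/15 ∈ [2/33, 3/11) → index 2
j=2: u_2=31/120 ∈ [2/33, 3/11) → index 2
j=3: u_3=23/60 ∈ [3/11, 16/33) → index 3
j=4: u_4=61/120 ∈ [16/33, 2/3) → index 4
j=5: u_5=19/30 ∈ [16/33, 2/3) → index 4
j=6: u_6=91/120 ∈ [2/3, 9/11) → index 5
j=7: u_7=53/60 ∈ [29/33, 1) → index 7

0 2 2 3 4 4 5 7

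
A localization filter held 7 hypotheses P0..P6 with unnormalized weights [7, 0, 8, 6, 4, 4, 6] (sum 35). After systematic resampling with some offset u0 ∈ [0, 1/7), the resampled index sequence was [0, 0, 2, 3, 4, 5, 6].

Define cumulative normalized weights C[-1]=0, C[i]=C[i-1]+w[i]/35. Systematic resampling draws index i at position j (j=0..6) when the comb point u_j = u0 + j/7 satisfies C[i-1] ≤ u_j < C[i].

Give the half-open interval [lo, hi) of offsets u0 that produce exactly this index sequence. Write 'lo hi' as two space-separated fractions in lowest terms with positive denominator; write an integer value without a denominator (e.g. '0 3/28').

1/35 2/35

C = [1/5, 1/5, 3/7, 3/5, 5/7, 29/35, 1]
j=0 picked index 0: u0 ∈ [0, 1/5)
j=1 picked index 0: u0 ∈ [-1/7, 2/35)
j=2 picked index 2: u0 ∈ [-3/35, 1/7)
j=3 picked index 3: u0 ∈ [0, 6/35)
j=4 picked index 4: u0 ∈ [1/35, 1/7)
j=5 picked index 5: u0 ∈ [0, 4/35)
j=6 picked index 6: u0 ∈ [-1/35, 1/7)
intersection: [1/35, 2/35)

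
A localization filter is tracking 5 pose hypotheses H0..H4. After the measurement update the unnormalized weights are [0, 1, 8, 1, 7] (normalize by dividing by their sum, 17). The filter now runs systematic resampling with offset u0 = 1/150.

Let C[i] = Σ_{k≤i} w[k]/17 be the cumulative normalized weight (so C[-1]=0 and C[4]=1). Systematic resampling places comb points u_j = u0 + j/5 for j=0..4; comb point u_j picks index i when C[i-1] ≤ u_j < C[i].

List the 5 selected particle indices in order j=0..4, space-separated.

1 2 2 4 4

C = [0, 1/17, 9/17, 10/17, 1]
j=0: u_0=1/150 ∈ [0, 1/17) → index 1
j=1: u_1=31/150 ∈ [1/17, 9/17) → index 2
j=2: u_2=61/150 ∈ [1/17, 9/17) → index 2
j=3: u_3=91/150 ∈ [10/17, 1) → index 4
j=4: u_4=121/150 ∈ [10/17, 1) → index 4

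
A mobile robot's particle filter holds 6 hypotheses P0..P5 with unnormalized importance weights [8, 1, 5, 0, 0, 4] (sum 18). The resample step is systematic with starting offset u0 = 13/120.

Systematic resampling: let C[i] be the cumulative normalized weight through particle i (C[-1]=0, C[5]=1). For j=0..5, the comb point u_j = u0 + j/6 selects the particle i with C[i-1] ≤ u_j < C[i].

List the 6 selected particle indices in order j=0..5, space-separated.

C = [4/9, 1/2, 7/9, 7/9, 7/9, 1]
j=0: u_0=13/120 ∈ [0, 4/9) → index 0
j=1: u_1=11/40 ∈ [0, 4/9) → index 0
j=2: u_2=53/120 ∈ [0, 4/9) → index 0
j=3: u_3=73/120 ∈ [1/2, 7/9) → index 2
j=4: u_4=31/40 ∈ [1/2, 7/9) → index 2
j=5: u_5=113/120 ∈ [7/9, 1) → index 5

0 0 0 2 2 5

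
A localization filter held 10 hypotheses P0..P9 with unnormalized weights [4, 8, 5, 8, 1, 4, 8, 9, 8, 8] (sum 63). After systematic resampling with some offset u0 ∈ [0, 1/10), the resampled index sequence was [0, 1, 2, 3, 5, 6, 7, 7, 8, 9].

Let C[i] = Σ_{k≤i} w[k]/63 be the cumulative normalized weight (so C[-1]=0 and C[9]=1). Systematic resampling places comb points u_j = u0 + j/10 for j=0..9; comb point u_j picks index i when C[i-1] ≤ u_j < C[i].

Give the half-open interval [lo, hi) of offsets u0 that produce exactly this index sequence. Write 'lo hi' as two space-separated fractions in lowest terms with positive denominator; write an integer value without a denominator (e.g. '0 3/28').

4/315 29/630

C = [4/63, 4/21, 17/63, 25/63, 26/63, 10/21, 38/63, 47/63, 55/63, 1]
j=0 picked index 0: u0 ∈ [0, 4/63)
j=1 picked index 1: u0 ∈ [-23/630, 19/210)
j=2 picked index 2: u0 ∈ [-1/105, 22/315)
j=3 picked index 3: u0 ∈ [-19/630, 61/630)
j=4 picked index 5: u0 ∈ [4/315, 8/105)
j=5 picked index 6: u0 ∈ [-1/42, 13/126)
j=6 picked index 7: u0 ∈ [1/315, 46/315)
j=7 picked index 7: u0 ∈ [-61/630, 29/630)
j=8 picked index 8: u0 ∈ [-17/315, 23/315)
j=9 picked index 9: u0 ∈ [-17/630, 1/10)
intersection: [4/315, 29/630)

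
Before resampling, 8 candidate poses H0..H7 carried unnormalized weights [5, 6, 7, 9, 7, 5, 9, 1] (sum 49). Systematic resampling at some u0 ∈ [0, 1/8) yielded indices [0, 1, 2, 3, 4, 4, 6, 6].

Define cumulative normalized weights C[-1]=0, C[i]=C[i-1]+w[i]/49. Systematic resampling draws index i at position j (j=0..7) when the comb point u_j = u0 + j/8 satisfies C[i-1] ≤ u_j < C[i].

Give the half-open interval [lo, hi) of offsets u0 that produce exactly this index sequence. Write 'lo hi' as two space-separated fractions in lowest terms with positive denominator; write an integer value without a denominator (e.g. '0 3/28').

C = [5/49, 11/49, 18/49, 27/49, 34/49, 39/49, 48/49, 1]
j=0 picked index 0: u0 ∈ [0, 5/49)
j=1 picked index 1: u0 ∈ [-9/392, 39/392)
j=2 picked index 2: u0 ∈ [-5/196, 23/196)
j=3 picked index 3: u0 ∈ [-3/392, 69/392)
j=4 picked index 4: u0 ∈ [5/98, 19/98)
j=5 picked index 4: u0 ∈ [-29/392, 27/392)
j=6 picked index 6: u0 ∈ [9/196, 45/196)
j=7 picked index 6: u0 ∈ [-31/392, 41/392)
intersection: [5/98, 27/392)

5/98 27/392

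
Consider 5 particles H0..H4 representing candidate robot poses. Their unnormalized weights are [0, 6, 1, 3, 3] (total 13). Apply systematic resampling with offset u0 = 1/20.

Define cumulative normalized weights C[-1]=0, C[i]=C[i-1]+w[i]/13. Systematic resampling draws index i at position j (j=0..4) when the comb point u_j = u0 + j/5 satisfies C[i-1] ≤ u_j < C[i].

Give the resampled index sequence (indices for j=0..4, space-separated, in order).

C = [0, 6/13, 7/13, 10/13, 1]
j=0: u_0=1/20 ∈ [0, 6/13) → index 1
j=1: u_1=1/4 ∈ [0, 6/13) → index 1
j=2: u_2=9/20 ∈ [0, 6/13) → index 1
j=3: u_3=13/20 ∈ [7/13, 10/13) → index 3
j=4: u_4=17/20 ∈ [10/13, 1) → index 4

1 1 1 3 4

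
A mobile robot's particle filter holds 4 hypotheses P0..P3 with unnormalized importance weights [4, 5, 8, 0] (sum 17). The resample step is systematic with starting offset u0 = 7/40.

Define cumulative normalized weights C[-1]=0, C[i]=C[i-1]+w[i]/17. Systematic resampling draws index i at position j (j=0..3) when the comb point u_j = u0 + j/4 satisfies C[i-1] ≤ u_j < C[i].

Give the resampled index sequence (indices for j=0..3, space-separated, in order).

0 1 2 2

C = [4/17, 9/17, 1, 1]
j=0: u_0=7/40 ∈ [0, 4/17) → index 0
j=1: u_1=17/40 ∈ [4/17, 9/17) → index 1
j=2: u_2=27/40 ∈ [9/17, 1) → index 2
j=3: u_3=37/40 ∈ [9/17, 1) → index 2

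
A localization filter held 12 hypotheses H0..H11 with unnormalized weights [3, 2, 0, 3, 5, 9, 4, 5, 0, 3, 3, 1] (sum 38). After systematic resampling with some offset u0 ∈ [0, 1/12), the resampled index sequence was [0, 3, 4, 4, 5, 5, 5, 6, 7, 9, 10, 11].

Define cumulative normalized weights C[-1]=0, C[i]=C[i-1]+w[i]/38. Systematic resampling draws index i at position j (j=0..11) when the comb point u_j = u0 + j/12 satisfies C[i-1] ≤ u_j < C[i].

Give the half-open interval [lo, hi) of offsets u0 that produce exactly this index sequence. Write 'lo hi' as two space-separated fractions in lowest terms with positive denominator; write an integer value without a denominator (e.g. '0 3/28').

5/76 3/38

C = [3/38, 5/38, 5/38, 4/19, 13/38, 11/19, 13/19, 31/38, 31/38, 17/19, 37/38, 1]
j=0 picked index 0: u0 ∈ [0, 3/38)
j=1 picked index 3: u0 ∈ [11/228, 29/228)
j=2 picked index 4: u0 ∈ [5/114, 10/57)
j=3 picked index 4: u0 ∈ [-3/76, 7/76)
j=4 picked index 5: u0 ∈ [1/114, 14/57)
j=5 picked index 5: u0 ∈ [-17/228, 37/228)
j=6 picked index 5: u0 ∈ [-3/19, 3/38)
j=7 picked index 6: u0 ∈ [-1/228, 23/228)
j=8 picked index 7: u0 ∈ [1/57, 17/114)
j=9 picked index 9: u0 ∈ [5/76, 11/76)
j=10 picked index 10: u0 ∈ [7/114, 8/57)
j=11 picked index 11: u0 ∈ [13/228, 1/12)
intersection: [5/76, 3/38)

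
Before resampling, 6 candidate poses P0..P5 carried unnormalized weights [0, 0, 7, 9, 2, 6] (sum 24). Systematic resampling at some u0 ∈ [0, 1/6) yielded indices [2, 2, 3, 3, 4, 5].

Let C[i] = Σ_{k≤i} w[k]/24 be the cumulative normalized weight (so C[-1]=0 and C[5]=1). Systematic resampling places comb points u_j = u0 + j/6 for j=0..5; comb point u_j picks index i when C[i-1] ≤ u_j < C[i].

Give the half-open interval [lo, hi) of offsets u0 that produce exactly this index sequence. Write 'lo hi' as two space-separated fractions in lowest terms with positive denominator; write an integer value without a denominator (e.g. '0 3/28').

0 1/12

C = [0, 0, 7/24, 2/3, 3/4, 1]
j=0 picked index 2: u0 ∈ [0, 7/24)
j=1 picked index 2: u0 ∈ [-1/6, 1/8)
j=2 picked index 3: u0 ∈ [-1/24, 1/3)
j=3 picked index 3: u0 ∈ [-5/24, 1/6)
j=4 picked index 4: u0 ∈ [0, 1/12)
j=5 picked index 5: u0 ∈ [-1/12, 1/6)
intersection: [0, 1/12)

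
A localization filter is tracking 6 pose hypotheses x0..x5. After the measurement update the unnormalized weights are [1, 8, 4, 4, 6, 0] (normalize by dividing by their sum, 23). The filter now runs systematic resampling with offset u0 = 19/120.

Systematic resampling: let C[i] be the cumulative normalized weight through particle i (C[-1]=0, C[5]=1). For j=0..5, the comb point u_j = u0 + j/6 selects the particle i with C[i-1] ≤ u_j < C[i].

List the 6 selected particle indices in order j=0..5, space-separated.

1 1 2 3 4 4

C = [1/23, 9/23, 13/23, 17/23, 1, 1]
j=0: u_0=19/120 ∈ [1/23, 9/23) → index 1
j=1: u_1=13/40 ∈ [1/23, 9/23) → index 1
j=2: u_2=59/120 ∈ [9/23, 13/23) → index 2
j=3: u_3=79/120 ∈ [13/23, 17/23) → index 3
j=4: u_4=33/40 ∈ [17/23, 1) → index 4
j=5: u_5=119/120 ∈ [17/23, 1) → index 4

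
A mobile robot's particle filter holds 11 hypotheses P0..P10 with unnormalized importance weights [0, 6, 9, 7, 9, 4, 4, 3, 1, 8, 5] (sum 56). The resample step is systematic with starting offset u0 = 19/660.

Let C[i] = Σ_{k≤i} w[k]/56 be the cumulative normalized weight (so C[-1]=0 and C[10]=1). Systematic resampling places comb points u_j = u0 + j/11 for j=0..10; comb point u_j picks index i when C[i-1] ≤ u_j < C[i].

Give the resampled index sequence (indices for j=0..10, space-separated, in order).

C = [0, 3/28, 15/56, 11/28, 31/56, 5/8, 39/56, 3/4, 43/56, 51/56, 1]
j=0: u_0=19/660 ∈ [0, 3/28) → index 1
j=1: u_1=79/660 ∈ [3/28, 15/56) → index 2
j=2: u_2=139/660 ∈ [3/28, 15/56) → index 2
j=3: u_3=199/660 ∈ [15/56, 11/28) → index 3
j=4: u_4=259/660 ∈ [15/56, 11/28) → index 3
j=5: u_5=29/60 ∈ [11/28, 31/56) → index 4
j=6: u_6=379/660 ∈ [31/56, 5/8) → index 5
j=7: u_7=439/660 ∈ [5/8, 39/56) → index 6
j=8: u_8=499/660 ∈ [3/4, 43/56) → index 8
j=9: u_9=559/660 ∈ [43/56, 51/56) → index 9
j=10: u_10=619/660 ∈ [51/56, 1) → index 10

1 2 2 3 3 4 5 6 8 9 10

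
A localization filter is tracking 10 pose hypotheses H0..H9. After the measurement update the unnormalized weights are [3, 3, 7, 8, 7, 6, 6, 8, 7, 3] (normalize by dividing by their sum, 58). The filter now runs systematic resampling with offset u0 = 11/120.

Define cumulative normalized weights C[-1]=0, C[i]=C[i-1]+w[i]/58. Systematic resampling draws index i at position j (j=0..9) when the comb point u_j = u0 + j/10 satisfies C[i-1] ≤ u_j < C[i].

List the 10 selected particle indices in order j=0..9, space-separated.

C = [3/58, 3/29, 13/58, 21/58, 14/29, 17/29, 20/29, 24/29, 55/58, 1]
j=0: u_0=11/120 ∈ [3/58, 3/29) → index 1
j=1: u_1=23/120 ∈ [3/29, 13/58) → index 2
j=2: u_2=7/24 ∈ [13/58, 21/58) → index 3
j=3: u_3=47/120 ∈ [21/58, 14/29) → index 4
j=4: u_4=59/120 ∈ [14/29, 17/29) → index 5
j=5: u_5=71/120 ∈ [17/29, 20/29) → index 6
j=6: u_6=83/120 ∈ [20/29, 24/29) → index 7
j=7: u_7=19/24 ∈ [20/29, 24/29) → index 7
j=8: u_8=107/120 ∈ [24/29, 55/58) → index 8
j=9: u_9=119/120 ∈ [55/58, 1) → index 9

1 2 3 4 5 6 7 7 8 9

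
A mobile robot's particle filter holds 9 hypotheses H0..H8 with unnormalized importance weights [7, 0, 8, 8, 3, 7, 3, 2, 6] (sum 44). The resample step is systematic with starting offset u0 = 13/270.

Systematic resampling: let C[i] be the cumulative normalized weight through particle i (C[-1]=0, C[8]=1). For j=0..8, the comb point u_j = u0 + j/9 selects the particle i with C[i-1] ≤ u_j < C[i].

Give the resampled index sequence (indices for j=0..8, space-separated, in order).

0 2 2 3 3 5 5 7 8

C = [7/44, 7/44, 15/44, 23/44, 13/22, 3/4, 9/11, 19/22, 1]
j=0: u_0=13/270 ∈ [0, 7/44) → index 0
j=1: u_1=43/270 ∈ [7/44, 15/44) → index 2
j=2: u_2=73/270 ∈ [7/44, 15/44) → index 2
j=3: u_3=103/270 ∈ [15/44, 23/44) → index 3
j=4: u_4=133/270 ∈ [15/44, 23/44) → index 3
j=5: u_5=163/270 ∈ [13/22, 3/4) → index 5
j=6: u_6=193/270 ∈ [13/22, 3/4) → index 5
j=7: u_7=223/270 ∈ [9/11, 19/22) → index 7
j=8: u_8=253/270 ∈ [19/22, 1) → index 8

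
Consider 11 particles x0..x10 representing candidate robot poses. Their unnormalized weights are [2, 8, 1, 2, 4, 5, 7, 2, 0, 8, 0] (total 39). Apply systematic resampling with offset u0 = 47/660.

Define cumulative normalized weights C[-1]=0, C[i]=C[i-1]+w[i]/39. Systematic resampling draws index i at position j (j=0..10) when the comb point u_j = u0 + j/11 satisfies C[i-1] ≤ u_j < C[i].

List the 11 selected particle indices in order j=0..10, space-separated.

C = [2/39, 10/39, 11/39, 1/3, 17/39, 22/39, 29/39, 31/39, 31/39, 1, 1]
j=0: u_0=47/660 ∈ [2/39, 10/39) → index 1
j=1: u_1=107/660 ∈ [2/39, 10/39) → index 1
j=2: u_2=167/660 ∈ [2/39, 10/39) → index 1
j=3: u_3=227/660 ∈ [1/3, 17/39) → index 4
j=4: u_4=287/660 ∈ [1/3, 17/39) → index 4
j=5: u_5=347/660 ∈ [17/39, 22/39) → index 5
j=6: u_6=37/60 ∈ [22/39, 29/39) → index 6
j=7: u_7=467/660 ∈ [22/39, 29/39) → index 6
j=8: u_8=527/660 ∈ [31/39, 1) → index 9
j=9: u_9=587/660 ∈ [31/39, 1) → index 9
j=10: u_10=647/660 ∈ [31/39, 1) → index 9

1 1 1 4 4 5 6 6 9 9 9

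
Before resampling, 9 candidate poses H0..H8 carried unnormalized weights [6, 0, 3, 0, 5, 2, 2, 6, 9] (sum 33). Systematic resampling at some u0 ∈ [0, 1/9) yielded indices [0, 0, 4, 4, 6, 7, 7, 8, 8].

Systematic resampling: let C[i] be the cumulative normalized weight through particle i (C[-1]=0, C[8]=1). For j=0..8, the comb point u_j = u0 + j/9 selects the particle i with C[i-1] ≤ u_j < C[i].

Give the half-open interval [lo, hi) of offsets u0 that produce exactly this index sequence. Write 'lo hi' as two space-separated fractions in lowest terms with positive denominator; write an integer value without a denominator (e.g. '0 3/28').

C = [2/11, 2/11, 3/11, 3/11, 14/33, 16/33, 6/11, 8/11, 1]
j=0 picked index 0: u0 ∈ [0, 2/11)
j=1 picked index 0: u0 ∈ [-1/9, 7/99)
j=2 picked index 4: u0 ∈ [5/99, 20/99)
j=3 picked index 4: u0 ∈ [-2/33, 1/11)
j=4 picked index 6: u0 ∈ [4/99, 10/99)
j=5 picked index 7: u0 ∈ [-1/99, 17/99)
j=6 picked index 7: u0 ∈ [-4/33, 2/33)
j=7 picked index 8: u0 ∈ [-5/99, 2/9)
j=8 picked index 8: u0 ∈ [-16/99, 1/9)
intersection: [5/99, 2/33)

5/99 2/33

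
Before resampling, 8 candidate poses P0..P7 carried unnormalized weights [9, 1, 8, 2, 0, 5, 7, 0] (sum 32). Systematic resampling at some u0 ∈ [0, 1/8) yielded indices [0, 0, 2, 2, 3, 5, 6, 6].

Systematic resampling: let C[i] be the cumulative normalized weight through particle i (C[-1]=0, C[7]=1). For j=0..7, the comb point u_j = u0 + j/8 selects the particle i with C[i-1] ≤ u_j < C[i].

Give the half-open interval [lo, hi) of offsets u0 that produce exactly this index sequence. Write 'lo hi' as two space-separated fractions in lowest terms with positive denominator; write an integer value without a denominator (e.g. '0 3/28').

C = [9/32, 5/16, 9/16, 5/8, 5/8, 25/32, 1, 1]
j=0 picked index 0: u0 ∈ [0, 9/32)
j=1 picked index 0: u0 ∈ [-1/8, 5/32)
j=2 picked index 2: u0 ∈ [1/16, 5/16)
j=3 picked index 2: u0 ∈ [-1/16, 3/16)
j=4 picked index 3: u0 ∈ [1/16, 1/8)
j=5 picked index 5: u0 ∈ [0, 5/32)
j=6 picked index 6: u0 ∈ [1/32, 1/4)
j=7 picked index 6: u0 ∈ [-3/32, 1/8)
intersection: [1/16, 1/8)

1/16 1/8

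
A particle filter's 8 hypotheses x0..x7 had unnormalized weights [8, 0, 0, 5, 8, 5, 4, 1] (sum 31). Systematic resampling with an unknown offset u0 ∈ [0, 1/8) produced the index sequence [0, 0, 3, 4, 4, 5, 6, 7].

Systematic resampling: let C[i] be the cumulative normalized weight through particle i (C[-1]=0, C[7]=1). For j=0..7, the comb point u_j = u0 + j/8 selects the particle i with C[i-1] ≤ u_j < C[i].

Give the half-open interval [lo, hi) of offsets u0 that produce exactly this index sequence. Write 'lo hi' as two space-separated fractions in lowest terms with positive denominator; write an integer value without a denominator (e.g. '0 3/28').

C = [8/31, 8/31, 8/31, 13/31, 21/31, 26/31, 30/31, 1]
j=0 picked index 0: u0 ∈ [0, 8/31)
j=1 picked index 0: u0 ∈ [-1/8, 33/248)
j=2 picked index 3: u0 ∈ [1/124, 21/124)
j=3 picked index 4: u0 ∈ [11/248, 75/248)
j=4 picked index 4: u0 ∈ [-5/62, 11/62)
j=5 picked index 5: u0 ∈ [13/248, 53/248)
j=6 picked index 6: u0 ∈ [11/124, 27/124)
j=7 picked index 7: u0 ∈ [23/248, 1/8)
intersection: [23/248, 1/8)

23/248 1/8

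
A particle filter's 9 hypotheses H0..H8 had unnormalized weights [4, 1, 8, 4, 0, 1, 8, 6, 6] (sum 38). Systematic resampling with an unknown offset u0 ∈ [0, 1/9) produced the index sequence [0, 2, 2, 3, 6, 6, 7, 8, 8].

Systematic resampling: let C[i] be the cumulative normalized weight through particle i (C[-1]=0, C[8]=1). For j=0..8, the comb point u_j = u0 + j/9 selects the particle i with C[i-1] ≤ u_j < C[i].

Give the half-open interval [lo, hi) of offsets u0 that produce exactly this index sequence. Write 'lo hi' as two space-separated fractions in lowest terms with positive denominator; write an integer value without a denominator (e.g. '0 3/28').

C = [2/19, 5/38, 13/38, 17/38, 17/38, 9/19, 13/19, 16/19, 1]
j=0 picked index 0: u0 ∈ [0, 2/19)
j=1 picked index 2: u0 ∈ [7/342, 79/342)
j=2 picked index 2: u0 ∈ [-31/342, 41/342)
j=3 picked index 3: u0 ∈ [1/114, 13/114)
j=4 picked index 6: u0 ∈ [5/171, 41/171)
j=5 picked index 6: u0 ∈ [-14/171, 22/171)
j=6 picked index 7: u0 ∈ [1/57, 10/57)
j=7 picked index 8: u0 ∈ [11/171, 2/9)
j=8 picked index 8: u0 ∈ [-8/171, 1/9)
intersection: [11/171, 2/19)

11/171 2/19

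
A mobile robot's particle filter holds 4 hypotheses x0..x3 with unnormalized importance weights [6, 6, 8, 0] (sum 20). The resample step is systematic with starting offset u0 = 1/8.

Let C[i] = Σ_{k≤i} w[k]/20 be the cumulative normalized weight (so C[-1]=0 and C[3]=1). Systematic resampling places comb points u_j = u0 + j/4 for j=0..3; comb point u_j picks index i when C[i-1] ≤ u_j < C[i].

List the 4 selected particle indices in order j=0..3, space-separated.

C = [3/10, 3/5, 1, 1]
j=0: u_0=1/8 ∈ [0, 3/10) → index 0
j=1: u_1=3/8 ∈ [3/10, 3/5) → index 1
j=2: u_2=5/8 ∈ [3/5, 1) → index 2
j=3: u_3=7/8 ∈ [3/5, 1) → index 2

0 1 2 2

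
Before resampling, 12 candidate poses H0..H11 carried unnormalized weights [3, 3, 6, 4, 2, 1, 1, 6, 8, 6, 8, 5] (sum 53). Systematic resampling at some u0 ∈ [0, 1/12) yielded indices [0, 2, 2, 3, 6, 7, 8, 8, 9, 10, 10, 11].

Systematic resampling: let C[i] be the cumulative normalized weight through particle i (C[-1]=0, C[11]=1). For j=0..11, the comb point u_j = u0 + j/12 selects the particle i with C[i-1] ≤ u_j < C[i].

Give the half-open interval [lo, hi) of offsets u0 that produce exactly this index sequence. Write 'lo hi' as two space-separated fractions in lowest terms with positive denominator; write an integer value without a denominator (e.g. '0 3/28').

19/636 7/159

C = [3/53, 6/53, 12/53, 16/53, 18/53, 19/53, 20/53, 26/53, 34/53, 40/53, 48/53, 1]
j=0 picked index 0: u0 ∈ [0, 3/53)
j=1 picked index 2: u0 ∈ [19/636, 91/636)
j=2 picked index 2: u0 ∈ [-17/318, 19/318)
j=3 picked index 3: u0 ∈ [-5/212, 11/212)
j=4 picked index 6: u0 ∈ [4/159, 7/159)
j=5 picked index 7: u0 ∈ [-25/636, 47/636)
j=6 picked index 8: u0 ∈ [-1/106, 15/106)
j=7 picked index 8: u0 ∈ [-59/636, 37/636)
j=8 picked index 9: u0 ∈ [-4/159, 14/159)
j=9 picked index 10: u0 ∈ [1/212, 33/212)
j=10 picked index 10: u0 ∈ [-25/318, 23/318)
j=11 picked index 11: u0 ∈ [-7/636, 1/12)
intersection: [19/636, 7/159)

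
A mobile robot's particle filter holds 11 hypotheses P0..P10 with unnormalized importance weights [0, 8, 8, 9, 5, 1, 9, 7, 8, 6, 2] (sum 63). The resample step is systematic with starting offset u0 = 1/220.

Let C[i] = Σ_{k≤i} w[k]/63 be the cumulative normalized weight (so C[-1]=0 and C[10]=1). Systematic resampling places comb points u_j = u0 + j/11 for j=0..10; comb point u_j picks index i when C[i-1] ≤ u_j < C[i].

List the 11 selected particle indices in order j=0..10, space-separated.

1 1 2 3 3 4 6 7 7 8 9

C = [0, 8/63, 16/63, 25/63, 10/21, 31/63, 40/63, 47/63, 55/63, 61/63, 1]
j=0: u_0=1/220 ∈ [0, 8/63) → index 1
j=1: u_1=21/220 ∈ [0, 8/63) → index 1
j=2: u_2=41/220 ∈ [8/63, 16/63) → index 2
j=3: u_3=61/220 ∈ [16/63, 25/63) → index 3
j=4: u_4=81/220 ∈ [16/63, 25/63) → index 3
j=5: u_5=101/220 ∈ [25/63, 10/21) → index 4
j=6: u_6=11/20 ∈ [31/63, 40/63) → index 6
j=7: u_7=141/220 ∈ [40/63, 47/63) → index 7
j=8: u_8=161/220 ∈ [40/63, 47/63) → index 7
j=9: u_9=181/220 ∈ [47/63, 55/63) → index 8
j=10: u_10=201/220 ∈ [55/63, 61/63) → index 9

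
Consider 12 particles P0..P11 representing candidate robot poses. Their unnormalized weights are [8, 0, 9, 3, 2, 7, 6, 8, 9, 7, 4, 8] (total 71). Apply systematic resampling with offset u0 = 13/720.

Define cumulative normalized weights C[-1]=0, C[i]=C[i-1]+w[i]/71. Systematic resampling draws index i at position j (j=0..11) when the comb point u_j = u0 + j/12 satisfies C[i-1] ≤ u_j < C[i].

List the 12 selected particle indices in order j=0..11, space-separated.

C = [8/71, 8/71, 17/71, 20/71, 22/71, 29/71, 35/71, 43/71, 52/71, 59/71, 63/71, 1]
j=0: u_0=13/720 ∈ [0, 8/71) → index 0
j=1: u_1=73/720 ∈ [0, 8/71) → index 0
j=2: u_2=133/720 ∈ [8/71, 17/71) → index 2
j=3: u_3=193/720 ∈ [17/71, 20/71) → index 3
j=4: u_4=253/720 ∈ [22/71, 29/71) → index 5
j=5: u_5=313/720 ∈ [29/71, 35/71) → index 6
j=6: u_6=373/720 ∈ [35/71, 43/71) → index 7
j=7: u_7=433/720 ∈ [35/71, 43/71) → index 7
j=8: u_8=493/720 ∈ [43/71, 52/71) → index 8
j=9: u_9=553/720 ∈ [52/71, 59/71) → index 9
j=10: u_10=613/720 ∈ [59/71, 63/71) → index 10
j=11: u_11=673/720 ∈ [63/71, 1) → index 11

0 0 2 3 5 6 7 7 8 9 10 11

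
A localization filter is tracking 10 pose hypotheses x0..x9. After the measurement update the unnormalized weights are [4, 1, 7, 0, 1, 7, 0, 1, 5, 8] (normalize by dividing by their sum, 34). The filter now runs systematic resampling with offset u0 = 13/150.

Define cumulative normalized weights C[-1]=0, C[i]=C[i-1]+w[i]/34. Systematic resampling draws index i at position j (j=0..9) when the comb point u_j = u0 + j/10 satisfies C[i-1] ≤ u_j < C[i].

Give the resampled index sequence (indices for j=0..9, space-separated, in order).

C = [2/17, 5/34, 6/17, 6/17, 13/34, 10/17, 10/17, 21/34, 13/17, 1]
j=0: u_0=13/150 ∈ [0, 2/17) → index 0
j=1: u_1=14/75 ∈ [5/34, 6/17) → index 2
j=2: u_2=43/150 ∈ [5/34, 6/17) → index 2
j=3: u_3=29/75 ∈ [13/34, 10/17) → index 5
j=4: u_4=73/150 ∈ [13/34, 10/17) → index 5
j=5: u_5=44/75 ∈ [13/34, 10/17) → index 5
j=6: u_6=103/150 ∈ [21/34, 13/17) → index 8
j=7: u_7=59/75 ∈ [13/17, 1) → index 9
j=8: u_8=133/150 ∈ [13/17, 1) → index 9
j=9: u_9=74/75 ∈ [13/17, 1) → index 9

0 2 2 5 5 5 8 9 9 9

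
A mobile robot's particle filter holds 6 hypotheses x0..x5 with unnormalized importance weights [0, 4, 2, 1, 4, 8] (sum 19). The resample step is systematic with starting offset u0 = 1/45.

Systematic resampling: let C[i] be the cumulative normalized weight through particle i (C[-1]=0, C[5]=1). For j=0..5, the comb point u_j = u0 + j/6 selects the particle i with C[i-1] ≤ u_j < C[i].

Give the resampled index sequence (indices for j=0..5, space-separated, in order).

1 1 3 4 5 5

C = [0, 4/19, 6/19, 7/19, 11/19, 1]
j=0: u_0=1/45 ∈ [0, 4/19) → index 1
j=1: u_1=17/90 ∈ [0, 4/19) → index 1
j=2: u_2=16/45 ∈ [6/19, 7/19) → index 3
j=3: u_3=47/90 ∈ [7/19, 11/19) → index 4
j=4: u_4=31/45 ∈ [11/19, 1) → index 5
j=5: u_5=77/90 ∈ [11/19, 1) → index 5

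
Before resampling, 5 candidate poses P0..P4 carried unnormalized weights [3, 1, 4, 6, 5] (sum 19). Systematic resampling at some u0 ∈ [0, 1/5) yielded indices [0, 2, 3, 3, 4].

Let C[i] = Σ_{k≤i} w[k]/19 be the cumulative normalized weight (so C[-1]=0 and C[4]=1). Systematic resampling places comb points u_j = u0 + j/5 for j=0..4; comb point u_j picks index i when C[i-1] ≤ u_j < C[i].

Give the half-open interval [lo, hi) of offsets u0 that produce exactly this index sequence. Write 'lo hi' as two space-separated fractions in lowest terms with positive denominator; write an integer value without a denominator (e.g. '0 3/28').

C = [3/19, 4/19, 8/19, 14/19, 1]
j=0 picked index 0: u0 ∈ [0, 3/19)
j=1 picked index 2: u0 ∈ [1/95, 21/95)
j=2 picked index 3: u0 ∈ [2/95, 32/95)
j=3 picked index 3: u0 ∈ [-17/95, 13/95)
j=4 picked index 4: u0 ∈ [-6/95, 1/5)
intersection: [2/95, 13/95)

2/95 13/95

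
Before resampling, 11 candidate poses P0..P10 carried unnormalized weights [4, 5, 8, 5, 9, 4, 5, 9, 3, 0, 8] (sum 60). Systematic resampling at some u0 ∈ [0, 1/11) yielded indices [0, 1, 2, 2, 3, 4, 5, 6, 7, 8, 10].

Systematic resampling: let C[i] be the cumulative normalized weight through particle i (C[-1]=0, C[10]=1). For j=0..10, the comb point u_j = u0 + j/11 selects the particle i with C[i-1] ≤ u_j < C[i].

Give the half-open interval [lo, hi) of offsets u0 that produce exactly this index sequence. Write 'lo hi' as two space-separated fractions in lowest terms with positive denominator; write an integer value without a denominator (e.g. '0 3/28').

C = [1/15, 3/20, 17/60, 11/30, 31/60, 7/12, 2/3, 49/60, 13/15, 13/15, 1]
j=0 picked index 0: u0 ∈ [0, 1/15)
j=1 picked index 1: u0 ∈ [-4/165, 13/220)
j=2 picked index 2: u0 ∈ [-7/220, 67/660)
j=3 picked index 2: u0 ∈ [-27/220, 7/660)
j=4 picked index 3: u0 ∈ [-53/660, 1/330)
j=5 picked index 4: u0 ∈ [-29/330, 41/660)
j=6 picked index 5: u0 ∈ [-19/660, 5/132)
j=7 picked index 6: u0 ∈ [-7/132, 1/33)
j=8 picked index 7: u0 ∈ [-2/33, 59/660)
j=9 picked index 8: u0 ∈ [-1/660, 8/165)
j=10 picked index 10: u0 ∈ [-7/165, 1/11)
intersection: [0, 1/330)

0 1/330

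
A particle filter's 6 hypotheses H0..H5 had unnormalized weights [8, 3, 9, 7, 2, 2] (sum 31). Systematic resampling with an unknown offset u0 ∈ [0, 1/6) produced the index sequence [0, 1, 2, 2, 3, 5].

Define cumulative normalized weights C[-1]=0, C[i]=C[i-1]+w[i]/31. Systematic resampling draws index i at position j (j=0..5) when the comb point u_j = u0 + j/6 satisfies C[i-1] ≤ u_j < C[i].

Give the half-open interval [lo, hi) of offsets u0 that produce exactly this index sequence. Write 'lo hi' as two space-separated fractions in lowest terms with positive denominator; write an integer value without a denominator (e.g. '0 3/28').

19/186 9/62

C = [8/31, 11/31, 20/31, 27/31, 29/31, 1]
j=0 picked index 0: u0 ∈ [0, 8/31)
j=1 picked index 1: u0 ∈ [17/186, 35/186)
j=2 picked index 2: u0 ∈ [2/93, 29/93)
j=3 picked index 2: u0 ∈ [-9/62, 9/62)
j=4 picked index 3: u0 ∈ [-2/93, 19/93)
j=5 picked index 5: u0 ∈ [19/186, 1/6)
intersection: [19/186, 9/62)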